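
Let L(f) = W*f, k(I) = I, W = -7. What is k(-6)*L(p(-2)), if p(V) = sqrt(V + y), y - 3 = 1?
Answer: 42*sqrt(2) ≈ 59.397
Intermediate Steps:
y = 4 (y = 3 + 1 = 4)
p(V) = sqrt(4 + V) (p(V) = sqrt(V + 4) = sqrt(4 + V))
L(f) = -7*f
k(-6)*L(p(-2)) = -(-42)*sqrt(4 - 2) = -(-42)*sqrt(2) = 42*sqrt(2)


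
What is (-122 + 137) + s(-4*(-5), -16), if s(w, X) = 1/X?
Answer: 239/16 ≈ 14.938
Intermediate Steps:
s(w, X) = 1/X
(-122 + 137) + s(-4*(-5), -16) = (-122 + 137) + 1/(-16) = 15 - 1/16 = 239/16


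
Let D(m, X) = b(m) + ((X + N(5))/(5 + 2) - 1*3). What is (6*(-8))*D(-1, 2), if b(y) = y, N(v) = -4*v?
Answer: 2208/7 ≈ 315.43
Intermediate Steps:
D(m, X) = -41/7 + m + X/7 (D(m, X) = m + ((X - 4*5)/(5 + 2) - 1*3) = m + ((X - 20)/7 - 3) = m + ((-20 + X)*(⅐) - 3) = m + ((-20/7 + X/7) - 3) = m + (-41/7 + X/7) = -41/7 + m + X/7)
(6*(-8))*D(-1, 2) = (6*(-8))*(-41/7 - 1 + (⅐)*2) = -48*(-41/7 - 1 + 2/7) = -48*(-46/7) = 2208/7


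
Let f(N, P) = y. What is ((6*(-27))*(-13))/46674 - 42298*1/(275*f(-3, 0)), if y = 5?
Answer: -109517839/3565375 ≈ -30.717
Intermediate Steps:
f(N, P) = 5
((6*(-27))*(-13))/46674 - 42298*1/(275*f(-3, 0)) = ((6*(-27))*(-13))/46674 - 42298/((5*25)*11) = -162*(-13)*(1/46674) - 42298/(125*11) = 2106*(1/46674) - 42298/1375 = 117/2593 - 42298*1/1375 = 117/2593 - 42298/1375 = -109517839/3565375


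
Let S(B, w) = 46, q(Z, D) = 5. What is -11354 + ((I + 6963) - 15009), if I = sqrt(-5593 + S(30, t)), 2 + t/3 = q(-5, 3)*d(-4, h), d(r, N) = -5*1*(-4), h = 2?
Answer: -19400 + 43*I*sqrt(3) ≈ -19400.0 + 74.478*I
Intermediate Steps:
d(r, N) = 20 (d(r, N) = -5*(-4) = 20)
t = 294 (t = -6 + 3*(5*20) = -6 + 3*100 = -6 + 300 = 294)
I = 43*I*sqrt(3) (I = sqrt(-5593 + 46) = sqrt(-5547) = 43*I*sqrt(3) ≈ 74.478*I)
-11354 + ((I + 6963) - 15009) = -11354 + ((43*I*sqrt(3) + 6963) - 15009) = -11354 + ((6963 + 43*I*sqrt(3)) - 15009) = -11354 + (-8046 + 43*I*sqrt(3)) = -19400 + 43*I*sqrt(3)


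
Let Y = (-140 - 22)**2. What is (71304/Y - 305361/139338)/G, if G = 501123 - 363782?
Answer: 17791321/4650247322694 ≈ 3.8259e-6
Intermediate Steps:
Y = 26244 (Y = (-162)**2 = 26244)
G = 137341
(71304/Y - 305361/139338)/G = (71304/26244 - 305361/139338)/137341 = (71304*(1/26244) - 305361*1/139338)*(1/137341) = (5942/2187 - 33929/15482)*(1/137341) = (17791321/33859134)*(1/137341) = 17791321/4650247322694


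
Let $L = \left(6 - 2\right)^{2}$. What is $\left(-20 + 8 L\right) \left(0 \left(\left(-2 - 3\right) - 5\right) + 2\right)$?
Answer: $216$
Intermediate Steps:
$L = 16$ ($L = 4^{2} = 16$)
$\left(-20 + 8 L\right) \left(0 \left(\left(-2 - 3\right) - 5\right) + 2\right) = \left(-20 + 8 \cdot 16\right) \left(0 \left(\left(-2 - 3\right) - 5\right) + 2\right) = \left(-20 + 128\right) \left(0 \left(-5 - 5\right) + 2\right) = 108 \left(0 \left(-10\right) + 2\right) = 108 \left(0 + 2\right) = 108 \cdot 2 = 216$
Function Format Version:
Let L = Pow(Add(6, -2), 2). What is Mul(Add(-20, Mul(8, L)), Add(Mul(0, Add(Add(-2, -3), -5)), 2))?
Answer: 216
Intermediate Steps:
L = 16 (L = Pow(4, 2) = 16)
Mul(Add(-20, Mul(8, L)), Add(Mul(0, Add(Add(-2, -3), -5)), 2)) = Mul(Add(-20, Mul(8, 16)), Add(Mul(0, Add(Add(-2, -3), -5)), 2)) = Mul(Add(-20, 128), Add(Mul(0, Add(-5, -5)), 2)) = Mul(108, Add(Mul(0, -10), 2)) = Mul(108, Add(0, 2)) = Mul(108, 2) = 216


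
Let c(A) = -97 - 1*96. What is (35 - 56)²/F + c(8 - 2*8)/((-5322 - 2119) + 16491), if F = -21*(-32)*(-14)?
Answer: -19751/289600 ≈ -0.068201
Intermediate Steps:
c(A) = -193 (c(A) = -97 - 96 = -193)
F = -9408 (F = 672*(-14) = -9408)
(35 - 56)²/F + c(8 - 2*8)/((-5322 - 2119) + 16491) = (35 - 56)²/(-9408) - 193/((-5322 - 2119) + 16491) = (-21)²*(-1/9408) - 193/(-7441 + 16491) = 441*(-1/9408) - 193/9050 = -3/64 - 193*1/9050 = -3/64 - 193/9050 = -19751/289600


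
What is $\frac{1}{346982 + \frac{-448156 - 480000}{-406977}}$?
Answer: $\frac{406977}{141214621570} \approx 2.882 \cdot 10^{-6}$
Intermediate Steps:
$\frac{1}{346982 + \frac{-448156 - 480000}{-406977}} = \frac{1}{346982 + \left(-448156 - 480000\right) \left(- \frac{1}{406977}\right)} = \frac{1}{346982 - - \frac{928156}{406977}} = \frac{1}{346982 + \frac{928156}{406977}} = \frac{1}{\frac{141214621570}{406977}} = \frac{406977}{141214621570}$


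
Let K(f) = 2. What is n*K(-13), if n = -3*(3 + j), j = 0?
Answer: -18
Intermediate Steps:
n = -9 (n = -3*(3 + 0) = -3*3 = -9)
n*K(-13) = -9*2 = -18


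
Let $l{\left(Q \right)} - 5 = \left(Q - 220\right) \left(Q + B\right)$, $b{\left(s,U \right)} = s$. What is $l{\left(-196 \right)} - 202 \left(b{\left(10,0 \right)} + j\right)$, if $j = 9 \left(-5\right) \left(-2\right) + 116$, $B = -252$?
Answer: $142741$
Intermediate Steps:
$j = 206$ ($j = \left(-45\right) \left(-2\right) + 116 = 90 + 116 = 206$)
$l{\left(Q \right)} = 5 + \left(-252 + Q\right) \left(-220 + Q\right)$ ($l{\left(Q \right)} = 5 + \left(Q - 220\right) \left(Q - 252\right) = 5 + \left(-220 + Q\right) \left(-252 + Q\right) = 5 + \left(-252 + Q\right) \left(-220 + Q\right)$)
$l{\left(-196 \right)} - 202 \left(b{\left(10,0 \right)} + j\right) = \left(55445 + \left(-196\right)^{2} - -92512\right) - 202 \left(10 + 206\right) = \left(55445 + 38416 + 92512\right) - 43632 = 186373 - 43632 = 142741$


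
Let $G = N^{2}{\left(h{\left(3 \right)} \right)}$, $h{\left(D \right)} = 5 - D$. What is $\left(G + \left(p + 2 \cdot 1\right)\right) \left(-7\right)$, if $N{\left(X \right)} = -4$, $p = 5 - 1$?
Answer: $-154$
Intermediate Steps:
$p = 4$
$G = 16$ ($G = \left(-4\right)^{2} = 16$)
$\left(G + \left(p + 2 \cdot 1\right)\right) \left(-7\right) = \left(16 + \left(4 + 2 \cdot 1\right)\right) \left(-7\right) = \left(16 + \left(4 + 2\right)\right) \left(-7\right) = \left(16 + 6\right) \left(-7\right) = 22 \left(-7\right) = -154$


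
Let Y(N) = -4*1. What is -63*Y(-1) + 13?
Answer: 265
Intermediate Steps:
Y(N) = -4
-63*Y(-1) + 13 = -63*(-4) + 13 = 252 + 13 = 265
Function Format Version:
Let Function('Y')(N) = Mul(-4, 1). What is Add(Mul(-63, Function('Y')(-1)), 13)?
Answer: 265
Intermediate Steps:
Function('Y')(N) = -4
Add(Mul(-63, Function('Y')(-1)), 13) = Add(Mul(-63, -4), 13) = Add(252, 13) = 265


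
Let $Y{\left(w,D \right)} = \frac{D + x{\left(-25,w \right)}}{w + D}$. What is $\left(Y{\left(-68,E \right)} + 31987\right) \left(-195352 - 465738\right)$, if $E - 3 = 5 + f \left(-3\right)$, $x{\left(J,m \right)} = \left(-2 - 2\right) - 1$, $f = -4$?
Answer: $- \frac{169168633915}{8} \approx -2.1146 \cdot 10^{10}$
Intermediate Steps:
$x{\left(J,m \right)} = -5$ ($x{\left(J,m \right)} = -4 - 1 = -5$)
$E = 20$ ($E = 3 + \left(5 - -12\right) = 3 + \left(5 + 12\right) = 3 + 17 = 20$)
$Y{\left(w,D \right)} = \frac{-5 + D}{D + w}$ ($Y{\left(w,D \right)} = \frac{D - 5}{w + D} = \frac{-5 + D}{D + w}$)
$\left(Y{\left(-68,E \right)} + 31987\right) \left(-195352 - 465738\right) = \left(\frac{-5 + 20}{20 - 68} + 31987\right) \left(-195352 - 465738\right) = \left(\frac{1}{-48} \cdot 15 + 31987\right) \left(-661090\right) = \left(\left(- \frac{1}{48}\right) 15 + 31987\right) \left(-661090\right) = \left(- \frac{5}{16} + 31987\right) \left(-661090\right) = \frac{511787}{16} \left(-661090\right) = - \frac{169168633915}{8}$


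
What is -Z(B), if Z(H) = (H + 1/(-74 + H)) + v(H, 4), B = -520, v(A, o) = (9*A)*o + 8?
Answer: 11423809/594 ≈ 19232.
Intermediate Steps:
v(A, o) = 8 + 9*A*o (v(A, o) = 9*A*o + 8 = 8 + 9*A*o)
Z(H) = 8 + 1/(-74 + H) + 37*H (Z(H) = (H + 1/(-74 + H)) + (8 + 9*H*4) = (H + 1/(-74 + H)) + (8 + 36*H) = 8 + 1/(-74 + H) + 37*H)
-Z(B) = -(-591 - 2730*(-520) + 37*(-520)²)/(-74 - 520) = -(-591 + 1419600 + 37*270400)/(-594) = -(-1)*(-591 + 1419600 + 10004800)/594 = -(-1)*11423809/594 = -1*(-11423809/594) = 11423809/594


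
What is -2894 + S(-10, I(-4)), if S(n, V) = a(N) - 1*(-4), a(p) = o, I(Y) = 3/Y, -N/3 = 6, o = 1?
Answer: -2889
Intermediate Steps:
N = -18 (N = -3*6 = -18)
a(p) = 1
S(n, V) = 5 (S(n, V) = 1 - 1*(-4) = 1 + 4 = 5)
-2894 + S(-10, I(-4)) = -2894 + 5 = -2889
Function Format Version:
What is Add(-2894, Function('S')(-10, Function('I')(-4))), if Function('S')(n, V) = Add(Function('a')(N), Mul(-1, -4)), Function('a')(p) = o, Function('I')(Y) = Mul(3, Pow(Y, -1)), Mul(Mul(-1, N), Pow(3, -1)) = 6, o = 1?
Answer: -2889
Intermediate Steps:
N = -18 (N = Mul(-3, 6) = -18)
Function('a')(p) = 1
Function('S')(n, V) = 5 (Function('S')(n, V) = Add(1, Mul(-1, -4)) = Add(1, 4) = 5)
Add(-2894, Function('S')(-10, Function('I')(-4))) = Add(-2894, 5) = -2889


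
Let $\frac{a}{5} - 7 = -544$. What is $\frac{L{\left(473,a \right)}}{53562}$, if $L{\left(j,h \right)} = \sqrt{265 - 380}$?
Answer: $\frac{i \sqrt{115}}{53562} \approx 0.00020021 i$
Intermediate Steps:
$a = -2685$ ($a = 35 + 5 \left(-544\right) = 35 - 2720 = -2685$)
$L{\left(j,h \right)} = i \sqrt{115}$ ($L{\left(j,h \right)} = \sqrt{-115} = i \sqrt{115}$)
$\frac{L{\left(473,a \right)}}{53562} = \frac{i \sqrt{115}}{53562}$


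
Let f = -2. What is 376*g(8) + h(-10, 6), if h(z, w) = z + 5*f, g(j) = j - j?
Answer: -20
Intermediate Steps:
g(j) = 0
h(z, w) = -10 + z (h(z, w) = z + 5*(-2) = z - 10 = -10 + z)
376*g(8) + h(-10, 6) = 376*0 + (-10 - 10) = 0 - 20 = -20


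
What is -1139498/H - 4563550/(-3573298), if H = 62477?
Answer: -1893324505527/111624469573 ≈ -16.962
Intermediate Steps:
-1139498/H - 4563550/(-3573298) = -1139498/62477 - 4563550/(-3573298) = -1139498*1/62477 - 4563550*(-1/3573298) = -1139498/62477 + 2281775/1786649 = -1893324505527/111624469573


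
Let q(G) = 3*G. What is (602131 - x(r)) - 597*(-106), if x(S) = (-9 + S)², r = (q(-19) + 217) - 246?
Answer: 656388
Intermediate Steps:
r = -86 (r = (3*(-19) + 217) - 246 = (-57 + 217) - 246 = 160 - 246 = -86)
(602131 - x(r)) - 597*(-106) = (602131 - (-9 - 86)²) - 597*(-106) = (602131 - 1*(-95)²) - 1*(-63282) = (602131 - 1*9025) + 63282 = (602131 - 9025) + 63282 = 593106 + 63282 = 656388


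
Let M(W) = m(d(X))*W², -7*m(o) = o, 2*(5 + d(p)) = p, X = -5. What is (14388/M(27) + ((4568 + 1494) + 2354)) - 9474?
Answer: -3789266/3645 ≈ -1039.6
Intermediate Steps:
d(p) = -5 + p/2
m(o) = -o/7
M(W) = 15*W²/14 (M(W) = (-(-5 + (½)*(-5))/7)*W² = (-(-5 - 5/2)/7)*W² = (-⅐*(-15/2))*W² = 15*W²/14)
(14388/M(27) + ((4568 + 1494) + 2354)) - 9474 = (14388/(((15/14)*27²)) + ((4568 + 1494) + 2354)) - 9474 = (14388/(((15/14)*729)) + (6062 + 2354)) - 9474 = (14388/(10935/14) + 8416) - 9474 = (14388*(14/10935) + 8416) - 9474 = (67144/3645 + 8416) - 9474 = 30743464/3645 - 9474 = -3789266/3645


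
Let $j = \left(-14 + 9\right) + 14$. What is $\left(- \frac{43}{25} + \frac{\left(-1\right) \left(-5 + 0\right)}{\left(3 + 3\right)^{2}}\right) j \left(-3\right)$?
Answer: $\frac{4269}{100} \approx 42.69$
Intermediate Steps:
$j = 9$ ($j = -5 + 14 = 9$)
$\left(- \frac{43}{25} + \frac{\left(-1\right) \left(-5 + 0\right)}{\left(3 + 3\right)^{2}}\right) j \left(-3\right) = \left(- \frac{43}{25} + \frac{\left(-1\right) \left(-5 + 0\right)}{\left(3 + 3\right)^{2}}\right) 9 \left(-3\right) = \left(\left(-43\right) \frac{1}{25} + \frac{\left(-1\right) \left(-5\right)}{6^{2}}\right) 9 \left(-3\right) = \left(- \frac{43}{25} + \frac{5}{36}\right) 9 \left(-3\right) = \left(- \frac{1423}{900}\right) 9 \left(-3\right) = \left(- \frac{1423}{100}\right) \left(-3\right) = \frac{4269}{100}$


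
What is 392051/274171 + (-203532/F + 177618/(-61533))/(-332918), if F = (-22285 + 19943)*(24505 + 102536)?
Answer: 1252399798100322884351/875828970032444028891 ≈ 1.4300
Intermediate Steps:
F = -297530022 (F = -2342*127041 = -297530022)
392051/274171 + (-203532/F + 177618/(-61533))/(-332918) = 392051/274171 + (-203532/(-297530022) + 177618/(-61533))/(-332918) = 392051*(1/274171) + (-203532*(-1/297530022) + 177618*(-1/61533))*(-1/332918) = 392051/274171 + (33922/49588337 - 59206/20511)*(-1/332918) = 392051/274171 - 55381722760/19190686419*(-1/332918) = 392051/274171 + 27690861380/3194462470620321 = 1252399798100322884351/875828970032444028891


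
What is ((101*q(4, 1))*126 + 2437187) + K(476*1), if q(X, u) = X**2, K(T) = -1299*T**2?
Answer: -291681421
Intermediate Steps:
((101*q(4, 1))*126 + 2437187) + K(476*1) = ((101*4**2)*126 + 2437187) - 1299*(476*1)**2 = ((101*16)*126 + 2437187) - 1299*476**2 = (1616*126 + 2437187) - 1299*226576 = (203616 + 2437187) - 294322224 = 2640803 - 294322224 = -291681421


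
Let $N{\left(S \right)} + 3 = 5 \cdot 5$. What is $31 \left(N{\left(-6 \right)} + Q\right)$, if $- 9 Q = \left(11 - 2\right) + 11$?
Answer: $\frac{5518}{9} \approx 613.11$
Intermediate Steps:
$Q = - \frac{20}{9}$ ($Q = - \frac{\left(11 - 2\right) + 11}{9} = - \frac{9 + 11}{9} = \left(- \frac{1}{9}\right) 20 = - \frac{20}{9} \approx -2.2222$)
$N{\left(S \right)} = 22$ ($N{\left(S \right)} = -3 + 5 \cdot 5 = -3 + 25 = 22$)
$31 \left(N{\left(-6 \right)} + Q\right) = 31 \left(22 - \frac{20}{9}\right) = 31 \cdot \frac{178}{9} = \frac{5518}{9}$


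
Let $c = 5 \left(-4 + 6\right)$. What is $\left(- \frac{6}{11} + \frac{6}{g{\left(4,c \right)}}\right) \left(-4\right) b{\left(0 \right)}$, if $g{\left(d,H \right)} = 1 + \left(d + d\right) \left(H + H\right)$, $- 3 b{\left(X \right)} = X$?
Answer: $0$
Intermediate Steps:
$b{\left(X \right)} = - \frac{X}{3}$
$c = 10$ ($c = 5 \cdot 2 = 10$)
$g{\left(d,H \right)} = 1 + 4 H d$ ($g{\left(d,H \right)} = 1 + 2 d 2 H = 1 + 4 H d$)
$\left(- \frac{6}{11} + \frac{6}{g{\left(4,c \right)}}\right) \left(-4\right) b{\left(0 \right)} = \left(- \frac{6}{11} + \frac{6}{1 + 4 \cdot 10 \cdot 4}\right) \left(-4\right) \left(\left(- \frac{1}{3}\right) 0\right) = \left(\left(-6\right) \frac{1}{11} + \frac{6}{1 + 160}\right) \left(-4\right) 0 = \left(- \frac{6}{11} + \frac{6}{161}\right) \left(-4\right) 0 = \left(- \frac{900}{1771}\right) \left(-4\right) 0 = \frac{3600}{1771} \cdot 0 = 0$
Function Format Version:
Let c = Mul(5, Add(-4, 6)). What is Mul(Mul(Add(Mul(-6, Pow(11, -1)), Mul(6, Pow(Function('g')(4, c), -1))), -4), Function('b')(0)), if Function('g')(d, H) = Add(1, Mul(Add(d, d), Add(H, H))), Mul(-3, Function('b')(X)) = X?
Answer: 0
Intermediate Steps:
Function('b')(X) = Mul(Rational(-1, 3), X)
c = 10 (c = Mul(5, 2) = 10)
Function('g')(d, H) = Add(1, Mul(4, H, d)) (Function('g')(d, H) = Add(1, Mul(Mul(2, d), Mul(2, H))) = Add(1, Mul(4, H, d)))
Mul(Mul(Add(Mul(-6, Pow(11, -1)), Mul(6, Pow(Function('g')(4, c), -1))), -4), Function('b')(0)) = Mul(Mul(Add(Mul(-6, Pow(11, -1)), Mul(6, Pow(Add(1, Mul(4, 10, 4)), -1))), -4), Mul(Rational(-1, 3), 0)) = Mul(Mul(Add(Mul(-6, Rational(1, 11)), Mul(6, Pow(Add(1, 160), -1))), -4), 0) = Mul(Mul(Add(Rational(-6, 11), Mul(6, Pow(161, -1))), -4), 0) = Mul(Mul(Add(Rational(-6, 11), Mul(6, Rational(1, 161))), -4), 0) = Mul(Mul(Add(Rational(-6, 11), Rational(6, 161)), -4), 0) = Mul(Mul(Rational(-900, 1771), -4), 0) = Mul(Rational(3600, 1771), 0) = 0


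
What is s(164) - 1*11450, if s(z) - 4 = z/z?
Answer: -11445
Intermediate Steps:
s(z) = 5 (s(z) = 4 + z/z = 4 + 1 = 5)
s(164) - 1*11450 = 5 - 1*11450 = 5 - 11450 = -11445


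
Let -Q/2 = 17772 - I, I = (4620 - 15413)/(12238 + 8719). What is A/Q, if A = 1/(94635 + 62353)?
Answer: -20957/116943060451672 ≈ -1.7921e-10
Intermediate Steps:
I = -10793/20957 ≈ -0.51501
A = 1/156988 ≈ 6.3699e-6
Q = -744917194/20957 (Q = -2*(17772 - 1*(-10793/20957)) = -2*(17772 + 10793/20957) = -2*372458597/20957 = -744917194/20957 ≈ -35545.)
A/Q = 1/(156988*(-744917194/20957)) = (1/156988)*(-20957/744917194) = -20957/116943060451672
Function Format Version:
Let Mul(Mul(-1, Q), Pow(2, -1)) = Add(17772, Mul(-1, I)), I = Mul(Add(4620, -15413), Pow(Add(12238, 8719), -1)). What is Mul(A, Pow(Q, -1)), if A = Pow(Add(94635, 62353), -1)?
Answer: Rational(-20957, 116943060451672) ≈ -1.7921e-10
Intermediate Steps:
I = Rational(-10793, 20957) (I = Mul(-10793, Pow(20957, -1)) = Mul(-10793, Rational(1, 20957)) = Rational(-10793, 20957) ≈ -0.51501)
A = Rational(1, 156988) (A = Pow(156988, -1) = Rational(1, 156988) ≈ 6.3699e-6)
Q = Rational(-744917194, 20957) (Q = Mul(-2, Add(17772, Mul(-1, Rational(-10793, 20957)))) = Mul(-2, Add(17772, Rational(10793, 20957))) = Mul(-2, Rational(372458597, 20957)) = Rational(-744917194, 20957) ≈ -35545.)
Mul(A, Pow(Q, -1)) = Mul(Rational(1, 156988), Pow(Rational(-744917194, 20957), -1)) = Mul(Rational(1, 156988), Rational(-20957, 744917194)) = Rational(-20957, 116943060451672)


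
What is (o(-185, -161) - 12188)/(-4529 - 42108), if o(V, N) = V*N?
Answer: -17597/46637 ≈ -0.37732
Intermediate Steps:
o(V, N) = N*V
(o(-185, -161) - 12188)/(-4529 - 42108) = (-161*(-185) - 12188)/(-4529 - 42108) = (29785 - 12188)/(-46637) = 17597*(-1/46637) = -17597/46637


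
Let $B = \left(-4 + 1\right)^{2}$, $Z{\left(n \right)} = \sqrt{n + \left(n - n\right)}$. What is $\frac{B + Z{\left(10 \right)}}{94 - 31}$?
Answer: $\frac{1}{7} + \frac{\sqrt{10}}{63} \approx 0.19305$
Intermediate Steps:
$Z{\left(n \right)} = \sqrt{n}$ ($Z{\left(n \right)} = \sqrt{n + 0} = \sqrt{n}$)
$B = 9$ ($B = \left(-3\right)^{2} = 9$)
$\frac{B + Z{\left(10 \right)}}{94 - 31} = \frac{9 + \sqrt{10}}{94 - 31} = \frac{9 + \sqrt{10}}{63} = \left(9 + \sqrt{10}\right) \frac{1}{63} = \frac{1}{7} + \frac{\sqrt{10}}{63}$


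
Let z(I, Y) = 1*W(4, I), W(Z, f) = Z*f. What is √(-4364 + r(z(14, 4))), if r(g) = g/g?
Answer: I*√4363 ≈ 66.053*I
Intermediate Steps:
z(I, Y) = 4*I (z(I, Y) = 1*(4*I) = 4*I)
r(g) = 1
√(-4364 + r(z(14, 4))) = √(-4364 + 1) = √(-4363) = I*√4363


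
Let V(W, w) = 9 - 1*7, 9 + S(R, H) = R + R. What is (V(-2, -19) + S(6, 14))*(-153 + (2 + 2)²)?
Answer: -685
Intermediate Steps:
S(R, H) = -9 + 2*R (S(R, H) = -9 + (R + R) = -9 + 2*R)
V(W, w) = 2 (V(W, w) = 9 - 7 = 2)
(V(-2, -19) + S(6, 14))*(-153 + (2 + 2)²) = (2 + (-9 + 2*6))*(-153 + (2 + 2)²) = (2 + (-9 + 12))*(-153 + 4²) = (2 + 3)*(-153 + 16) = 5*(-137) = -685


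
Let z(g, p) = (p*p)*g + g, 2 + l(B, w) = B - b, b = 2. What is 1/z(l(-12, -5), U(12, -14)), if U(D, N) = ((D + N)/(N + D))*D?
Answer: -1/2320 ≈ -0.00043103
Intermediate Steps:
U(D, N) = D (U(D, N) = ((D + N)/(D + N))*D = 1*D = D)
l(B, w) = -4 + B (l(B, w) = -2 + (B - 1*2) = -2 + (B - 2) = -2 + (-2 + B) = -4 + B)
z(g, p) = g + g*p² (z(g, p) = p²*g + g = g*p² + g = g + g*p²)
1/z(l(-12, -5), U(12, -14)) = 1/((-4 - 12)*(1 + 12²)) = 1/(-16*(1 + 144)) = 1/(-16*145) = 1/(-2320) = -1/2320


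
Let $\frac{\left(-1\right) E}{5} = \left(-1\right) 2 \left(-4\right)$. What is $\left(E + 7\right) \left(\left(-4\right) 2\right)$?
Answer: $264$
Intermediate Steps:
$E = -40$ ($E = - 5 \left(-1\right) 2 \left(-4\right) = - 5 \left(\left(-2\right) \left(-4\right)\right) = \left(-5\right) 8 = -40$)
$\left(E + 7\right) \left(\left(-4\right) 2\right) = \left(-40 + 7\right) \left(\left(-4\right) 2\right) = \left(-33\right) \left(-8\right) = 264$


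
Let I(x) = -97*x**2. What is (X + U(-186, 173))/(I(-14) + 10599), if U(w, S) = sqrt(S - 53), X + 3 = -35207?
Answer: 35210/8413 - 2*sqrt(30)/8413 ≈ 4.1839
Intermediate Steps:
X = -35210 (X = -3 - 35207 = -35210)
U(w, S) = sqrt(-53 + S)
(X + U(-186, 173))/(I(-14) + 10599) = (-35210 + sqrt(-53 + 173))/(-97*(-14)**2 + 10599) = (-35210 + sqrt(120))/(-97*196 + 10599) = (-35210 + 2*sqrt(30))/(-19012 + 10599) = (-35210 + 2*sqrt(30))/(-8413) = (-35210 + 2*sqrt(30))*(-1/8413) = 35210/8413 - 2*sqrt(30)/8413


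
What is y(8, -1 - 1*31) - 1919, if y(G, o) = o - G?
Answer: -1959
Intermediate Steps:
y(8, -1 - 1*31) - 1919 = ((-1 - 1*31) - 1*8) - 1919 = ((-1 - 31) - 8) - 1919 = (-32 - 8) - 1919 = -40 - 1919 = -1959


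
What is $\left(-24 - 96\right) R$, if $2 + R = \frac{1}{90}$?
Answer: $\frac{716}{3} \approx 238.67$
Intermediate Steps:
$R = - \frac{179}{90}$ ($R = -2 + \frac{1}{90} = - \frac{179}{90} \approx -1.9889$)
$\left(-24 - 96\right) R = \left(-24 - 96\right) \left(- \frac{179}{90}\right) = \left(-120\right) \left(- \frac{179}{90}\right) = \frac{716}{3}$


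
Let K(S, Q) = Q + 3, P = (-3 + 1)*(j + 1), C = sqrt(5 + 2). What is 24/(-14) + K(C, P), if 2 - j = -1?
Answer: -47/7 ≈ -6.7143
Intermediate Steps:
j = 3 (j = 2 - 1*(-1) = 2 + 1 = 3)
C = sqrt(7) ≈ 2.6458
P = -8 (P = (-3 + 1)*(3 + 1) = -2*4 = -8)
K(S, Q) = 3 + Q
24/(-14) + K(C, P) = 24/(-14) + (3 - 8) = 24*(-1/14) - 5 = -12/7 - 5 = -47/7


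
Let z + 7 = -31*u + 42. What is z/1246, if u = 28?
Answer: -119/178 ≈ -0.66854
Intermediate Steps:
z = -833 (z = -7 + (-31*28 + 42) = -7 + (-868 + 42) = -7 - 826 = -833)
z/1246 = -833/1246 = -833*1/1246 = -119/178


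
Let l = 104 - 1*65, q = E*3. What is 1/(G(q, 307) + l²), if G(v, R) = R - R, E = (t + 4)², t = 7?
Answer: 1/1521 ≈ 0.00065746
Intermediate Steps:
E = 121 (E = (7 + 4)² = 11² = 121)
q = 363 (q = 121*3 = 363)
l = 39 (l = 104 - 65 = 39)
G(v, R) = 0
1/(G(q, 307) + l²) = 1/(0 + 39²) = 1/(0 + 1521) = 1/1521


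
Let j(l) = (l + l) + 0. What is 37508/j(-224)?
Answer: -9377/112 ≈ -83.723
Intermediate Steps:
j(l) = 2*l (j(l) = 2*l + 0 = 2*l)
37508/j(-224) = 37508/((2*(-224))) = 37508/(-448) = 37508*(-1/448) = -9377/112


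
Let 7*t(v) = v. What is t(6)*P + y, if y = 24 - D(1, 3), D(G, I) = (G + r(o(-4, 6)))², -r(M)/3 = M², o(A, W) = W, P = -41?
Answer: -80221/7 ≈ -11460.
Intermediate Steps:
r(M) = -3*M²
D(G, I) = (-108 + G)² (D(G, I) = (G - 3*6²)² = (G - 3*36)² = (G - 108)² = (-108 + G)²)
t(v) = v/7
y = -11425 (y = 24 - (-108 + 1)² = 24 - 1*(-107)² = 24 - 1*11449 = 24 - 11449 = -11425)
t(6)*P + y = ((⅐)*6)*(-41) - 11425 = (6/7)*(-41) - 11425 = -246/7 - 11425 = -80221/7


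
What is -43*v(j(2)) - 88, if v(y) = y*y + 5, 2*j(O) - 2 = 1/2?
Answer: -5923/16 ≈ -370.19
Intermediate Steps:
j(O) = 5/4 (j(O) = 1 + (½)/2 = 1 + (½)*(½) = 1 + ¼ = 5/4)
v(y) = 5 + y² (v(y) = y² + 5 = 5 + y²)
-43*v(j(2)) - 88 = -43*(5 + (5/4)²) - 88 = -43*(5 + 25/16) - 88 = -43*105/16 - 88 = -4515/16 - 88 = -5923/16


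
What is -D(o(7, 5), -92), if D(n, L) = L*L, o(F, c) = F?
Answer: -8464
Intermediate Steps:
D(n, L) = L²
-D(o(7, 5), -92) = -1*(-92)² = -1*8464 = -8464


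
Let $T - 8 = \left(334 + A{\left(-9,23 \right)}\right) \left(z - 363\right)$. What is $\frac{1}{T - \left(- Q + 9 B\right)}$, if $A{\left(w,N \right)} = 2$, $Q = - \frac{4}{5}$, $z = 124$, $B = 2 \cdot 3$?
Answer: $- \frac{5}{401754} \approx -1.2445 \cdot 10^{-5}$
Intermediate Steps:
$B = 6$
$Q = - \frac{4}{5}$ ($Q = \left(-4\right) \frac{1}{5} = - \frac{4}{5} \approx -0.8$)
$T = -80296$ ($T = 8 + \left(334 + 2\right) \left(124 - 363\right) = 8 + 336 \left(-239\right) = 8 - 80304 = -80296$)
$\frac{1}{T - \left(- Q + 9 B\right)} = \frac{1}{-80296 - \frac{274}{5}} = \frac{1}{- \frac{401754}{5}} = - \frac{5}{401754}$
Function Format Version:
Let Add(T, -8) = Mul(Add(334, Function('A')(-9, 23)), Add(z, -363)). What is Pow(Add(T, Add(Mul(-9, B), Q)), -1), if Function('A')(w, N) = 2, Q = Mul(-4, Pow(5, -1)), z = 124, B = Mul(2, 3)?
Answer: Rational(-5, 401754) ≈ -1.2445e-5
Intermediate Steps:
B = 6
Q = Rational(-4, 5) (Q = Mul(-4, Rational(1, 5)) = Rational(-4, 5) ≈ -0.80000)
T = -80296 (T = Add(8, Mul(Add(334, 2), Add(124, -363))) = Add(8, Mul(336, -239)) = Add(8, -80304) = -80296)
Pow(Add(T, Add(Mul(-9, B), Q)), -1) = Pow(Add(-80296, Add(Mul(-9, 6), Rational(-4, 5))), -1) = Pow(Add(-80296, Add(-54, Rational(-4, 5))), -1) = Pow(Add(-80296, Rational(-274, 5)), -1) = Pow(Rational(-401754, 5), -1) = Rational(-5, 401754)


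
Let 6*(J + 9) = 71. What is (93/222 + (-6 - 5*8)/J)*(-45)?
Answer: 895365/1258 ≈ 711.74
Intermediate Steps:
J = 17/6 (J = -9 + (⅙)*71 = -9 + 71/6 = 17/6 ≈ 2.8333)
(93/222 + (-6 - 5*8)/J)*(-45) = (93/222 + (-6 - 5*8)/(17/6))*(-45) = (93*(1/222) + (-6 - 40)*(6/17))*(-45) = (31/74 - 46*6/17)*(-45) = (31/74 - 276/17)*(-45) = -19897/1258*(-45) = 895365/1258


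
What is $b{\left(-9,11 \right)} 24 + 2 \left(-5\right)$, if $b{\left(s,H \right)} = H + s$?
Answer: $38$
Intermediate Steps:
$b{\left(-9,11 \right)} 24 + 2 \left(-5\right) = \left(11 - 9\right) 24 + 2 \left(-5\right) = 2 \cdot 24 - 10 = 48 - 10 = 38$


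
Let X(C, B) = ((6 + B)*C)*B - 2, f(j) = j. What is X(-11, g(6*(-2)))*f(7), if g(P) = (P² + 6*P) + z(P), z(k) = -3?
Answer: -398489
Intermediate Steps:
g(P) = -3 + P² + 6*P (g(P) = (P² + 6*P) - 3 = -3 + P² + 6*P)
X(C, B) = -2 + B*C*(6 + B) (X(C, B) = (C*(6 + B))*B - 2 = B*C*(6 + B) - 2 = -2 + B*C*(6 + B))
X(-11, g(6*(-2)))*f(7) = (-2 - 11*(-3 + (6*(-2))² + 6*(6*(-2)))² + 6*(-3 + (6*(-2))² + 6*(6*(-2)))*(-11))*7 = (-2 - 11*(-3 + (-12)² + 6*(-12))² + 6*(-3 + (-12)² + 6*(-12))*(-11))*7 = (-2 - 11*(-3 + 144 - 72)² + 6*(-3 + 144 - 72)*(-11))*7 = (-2 - 11*69² + 6*69*(-11))*7 = (-2 - 11*4761 - 4554)*7 = (-2 - 52371 - 4554)*7 = -56927*7 = -398489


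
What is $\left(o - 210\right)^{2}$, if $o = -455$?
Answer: $442225$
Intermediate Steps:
$\left(o - 210\right)^{2} = \left(-455 - 210\right)^{2} = \left(-665\right)^{2} = 442225$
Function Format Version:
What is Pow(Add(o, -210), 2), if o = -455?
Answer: 442225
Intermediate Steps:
Pow(Add(o, -210), 2) = Pow(Add(-455, -210), 2) = Pow(-665, 2) = 442225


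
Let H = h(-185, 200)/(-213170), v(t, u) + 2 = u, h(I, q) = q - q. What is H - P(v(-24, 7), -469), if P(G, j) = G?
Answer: -5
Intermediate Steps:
h(I, q) = 0
v(t, u) = -2 + u
H = 0 (H = 0/(-213170) = 0*(-1/213170) = 0)
H - P(v(-24, 7), -469) = 0 - (-2 + 7) = 0 - 1*5 = 0 - 5 = -5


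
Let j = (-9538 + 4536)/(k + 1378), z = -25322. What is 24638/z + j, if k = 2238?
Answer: -53937913/22891088 ≈ -2.3563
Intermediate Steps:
j = -2501/1808 (j = (-9538 + 4536)/(2238 + 1378) = -5002/3616 = -5002*1/3616 = -2501/1808 ≈ -1.3833)
24638/z + j = 24638/(-25322) - 2501/1808 = 24638*(-1/25322) - 2501/1808 = -12319/12661 - 2501/1808 = -53937913/22891088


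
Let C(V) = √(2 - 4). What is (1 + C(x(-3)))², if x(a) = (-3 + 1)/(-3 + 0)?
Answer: (1 + I*√2)² ≈ -1.0 + 2.8284*I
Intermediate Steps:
x(a) = ⅔ (x(a) = -2/(-3) = -2*(-⅓) = ⅔)
C(V) = I*√2 (C(V) = √(-2) = I*√2)
(1 + C(x(-3)))² = (1 + I*√2)²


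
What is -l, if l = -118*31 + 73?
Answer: 3585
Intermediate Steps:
l = -3585 (l = -3658 + 73 = -3585)
-l = -1*(-3585) = 3585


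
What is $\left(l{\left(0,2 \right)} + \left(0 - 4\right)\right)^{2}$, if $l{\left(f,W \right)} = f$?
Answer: $16$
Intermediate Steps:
$\left(l{\left(0,2 \right)} + \left(0 - 4\right)\right)^{2} = \left(0 + \left(0 - 4\right)\right)^{2} = \left(0 - 4\right)^{2} = \left(-4\right)^{2} = 16$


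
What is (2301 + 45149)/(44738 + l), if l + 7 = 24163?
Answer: 23725/34447 ≈ 0.68874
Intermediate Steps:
l = 24156 (l = -7 + 24163 = 24156)
(2301 + 45149)/(44738 + l) = (2301 + 45149)/(44738 + 24156) = 47450/68894 = 47450*(1/68894) = 23725/34447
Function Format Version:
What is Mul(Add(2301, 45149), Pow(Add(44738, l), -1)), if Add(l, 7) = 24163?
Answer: Rational(23725, 34447) ≈ 0.68874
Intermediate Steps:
l = 24156 (l = Add(-7, 24163) = 24156)
Mul(Add(2301, 45149), Pow(Add(44738, l), -1)) = Mul(Add(2301, 45149), Pow(Add(44738, 24156), -1)) = Mul(47450, Pow(68894, -1)) = Mul(47450, Rational(1, 68894)) = Rational(23725, 34447)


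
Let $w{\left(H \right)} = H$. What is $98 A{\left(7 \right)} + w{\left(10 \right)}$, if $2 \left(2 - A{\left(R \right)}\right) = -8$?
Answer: $598$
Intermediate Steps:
$A{\left(R \right)} = 6$ ($A{\left(R \right)} = 2 - -4 = 2 + 4 = 6$)
$98 A{\left(7 \right)} + w{\left(10 \right)} = 98 \cdot 6 + 10 = 588 + 10 = 598$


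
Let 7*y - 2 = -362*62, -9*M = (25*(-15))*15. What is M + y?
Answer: -2581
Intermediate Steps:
M = 625 (M = -25*(-15)*15/9 = -(-125)*15/3 = -1/9*(-5625) = 625)
y = -3206 (y = 2/7 + (-362*62)/7 = 2/7 + (1/7)*(-22444) = 2/7 - 22444/7 = -3206)
M + y = 625 - 3206 = -2581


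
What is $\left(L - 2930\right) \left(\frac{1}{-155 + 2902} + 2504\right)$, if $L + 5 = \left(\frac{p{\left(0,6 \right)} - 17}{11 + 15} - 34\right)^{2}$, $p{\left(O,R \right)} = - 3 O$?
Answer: $- \frac{8063370636651}{1856972} \approx -4.3422 \cdot 10^{6}$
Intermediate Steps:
$L = \frac{808421}{676}$ ($L = -5 + \left(\frac{\left(-3\right) 0 - 17}{11 + 15} - 34\right)^{2} = -5 + \left(\frac{0 - 17}{26} - 34\right)^{2} = -5 + \left(\left(-17\right) \frac{1}{26} - 34\right)^{2} = -5 + \left(- \frac{17}{26} - 34\right)^{2} = -5 + \left(- \frac{901}{26}\right)^{2} = -5 + \frac{811801}{676} = \frac{808421}{676} \approx 1195.9$)
$\left(L - 2930\right) \left(\frac{1}{-155 + 2902} + 2504\right) = \left(\frac{808421}{676} - 2930\right) \left(\frac{1}{-155 + 2902} + 2504\right) = - \frac{1172259 \left(\frac{1}{2747} + 2504\right)}{676} = \left(- \frac{1172259}{676}\right) \frac{6878489}{2747} = - \frac{8063370636651}{1856972}$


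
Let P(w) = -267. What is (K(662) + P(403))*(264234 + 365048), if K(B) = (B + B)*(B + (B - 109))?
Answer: 1012132763826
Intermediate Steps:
K(B) = 2*B*(-109 + 2*B) (K(B) = (2*B)*(B + (-109 + B)) = (2*B)*(-109 + 2*B) = 2*B*(-109 + 2*B))
(K(662) + P(403))*(264234 + 365048) = (2*662*(-109 + 2*662) - 267)*(264234 + 365048) = (2*662*(-109 + 1324) - 267)*629282 = (2*662*1215 - 267)*629282 = (1608660 - 267)*629282 = 1608393*629282 = 1012132763826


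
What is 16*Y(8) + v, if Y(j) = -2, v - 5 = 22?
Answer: -5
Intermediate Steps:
v = 27 (v = 5 + 22 = 27)
16*Y(8) + v = 16*(-2) + 27 = -32 + 27 = -5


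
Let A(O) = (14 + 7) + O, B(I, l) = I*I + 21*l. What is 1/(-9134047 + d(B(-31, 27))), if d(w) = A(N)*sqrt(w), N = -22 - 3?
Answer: -9134047/83430814573761 + 8*sqrt(382)/83430814573761 ≈ -1.0948e-7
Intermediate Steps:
B(I, l) = I**2 + 21*l
N = -25
A(O) = 21 + O
d(w) = -4*sqrt(w) (d(w) = (21 - 25)*sqrt(w) = -4*sqrt(w))
1/(-9134047 + d(B(-31, 27))) = 1/(-9134047 - 4*sqrt((-31)**2 + 21*27)) = 1/(-9134047 - 4*sqrt(961 + 567)) = 1/(-9134047 - 8*sqrt(382))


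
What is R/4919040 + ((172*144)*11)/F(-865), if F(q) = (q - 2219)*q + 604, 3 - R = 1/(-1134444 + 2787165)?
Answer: 138435073308422693/1355778409743999360 ≈ 0.10211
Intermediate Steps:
R = 4958162/1652721 (R = 3 - 1/(-1134444 + 2787165) = 3 - 1/1652721 = 4958162/1652721 ≈ 3.0000)
F(q) = 604 + q*(-2219 + q) (F(q) = (-2219 + q)*q + 604 = q*(-2219 + q) + 604 = 604 + q*(-2219 + q))
R/4919040 + ((172*144)*11)/F(-865) = (4958162/1652721)/4919040 + ((172*144)*11)/(604 + (-865)² - 2219*(-865)) = (4958162/1652721)*(1/4919040) + (24768*11)/(604 + 748225 + 1919435) = 2479081/4064900353920 + 272448/2668264 = 2479081/4064900353920 + 272448*(1/2668264) = 2479081/4064900353920 + 34056/333533 = 138435073308422693/1355778409743999360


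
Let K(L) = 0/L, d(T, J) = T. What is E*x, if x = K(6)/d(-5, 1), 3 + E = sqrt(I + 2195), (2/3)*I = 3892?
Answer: 0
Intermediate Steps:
I = 5838 (I = (3/2)*3892 = 5838)
K(L) = 0
E = -3 + sqrt(8033) (E = -3 + sqrt(5838 + 2195) = -3 + sqrt(8033) ≈ 86.627)
x = 0 (x = 0/(-5) = -1/5*0 = 0)
E*x = (-3 + sqrt(8033))*0 = 0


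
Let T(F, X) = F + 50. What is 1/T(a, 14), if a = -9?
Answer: 1/41 ≈ 0.024390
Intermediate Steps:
T(F, X) = 50 + F
1/T(a, 14) = 1/(50 - 9) = 1/41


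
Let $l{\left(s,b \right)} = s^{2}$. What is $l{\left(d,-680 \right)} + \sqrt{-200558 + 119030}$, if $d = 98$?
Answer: $9604 + 2 i \sqrt{20382} \approx 9604.0 + 285.53 i$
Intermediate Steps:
$l{\left(d,-680 \right)} + \sqrt{-200558 + 119030} = 98^{2} + \sqrt{-200558 + 119030} = 9604 + \sqrt{-81528} = 9604 + 2 i \sqrt{20382}$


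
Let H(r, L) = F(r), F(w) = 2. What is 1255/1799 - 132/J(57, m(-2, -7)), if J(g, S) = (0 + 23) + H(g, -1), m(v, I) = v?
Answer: -206093/44975 ≈ -4.5824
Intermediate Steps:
H(r, L) = 2
J(g, S) = 25 (J(g, S) = (0 + 23) + 2 = 23 + 2 = 25)
1255/1799 - 132/J(57, m(-2, -7)) = 1255/1799 - 132/25 = -206093/44975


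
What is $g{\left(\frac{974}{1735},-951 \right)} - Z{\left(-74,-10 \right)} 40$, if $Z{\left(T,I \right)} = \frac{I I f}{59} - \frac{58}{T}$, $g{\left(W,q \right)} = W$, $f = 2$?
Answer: $- \frac{630177158}{3787505} \approx -166.38$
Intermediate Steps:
$Z{\left(T,I \right)} = - \frac{58}{T} + \frac{2 I^{2}}{59}$ ($Z{\left(T,I \right)} = \frac{I I 2}{59} - \frac{58}{T} = I^{2} \cdot 2 \cdot \frac{1}{59} - \frac{58}{T} = 2 I^{2} \cdot \frac{1}{59} - \frac{58}{T} = \frac{2 I^{2}}{59} - \frac{58}{T} = - \frac{58}{T} + \frac{2 I^{2}}{59}$)
$g{\left(\frac{974}{1735},-951 \right)} - Z{\left(-74,-10 \right)} 40 = \frac{974}{1735} - \left(- \frac{58}{-74} + \frac{2 \left(-10\right)^{2}}{59}\right) 40 = 974 \cdot \frac{1}{1735} - \left(\left(-58\right) \left(- \frac{1}{74}\right) + \frac{2}{59} \cdot 100\right) 40 = \frac{974}{1735} - \left(\frac{29}{37} + \frac{200}{59}\right) 40 = \frac{974}{1735} - \frac{9111}{2183} \cdot 40 = \frac{974}{1735} - \frac{364440}{2183} = - \frac{630177158}{3787505}$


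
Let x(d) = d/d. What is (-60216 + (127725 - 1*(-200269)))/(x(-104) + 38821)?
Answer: 19127/2773 ≈ 6.8976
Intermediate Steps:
x(d) = 1
(-60216 + (127725 - 1*(-200269)))/(x(-104) + 38821) = (-60216 + (127725 - 1*(-200269)))/(1 + 38821) = (-60216 + (127725 + 200269))/38822 = (-60216 + 327994)*(1/38822) = 267778*(1/38822) = 19127/2773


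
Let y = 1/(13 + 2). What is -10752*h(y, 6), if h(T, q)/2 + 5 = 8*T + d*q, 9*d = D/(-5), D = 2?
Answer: 508928/5 ≈ 1.0179e+5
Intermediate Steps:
y = 1/15 ≈ 0.066667
d = -2/45 (d = (2/(-5))/9 = (2*(-1/5))/9 = (1/9)*(-2/5) = -2/45 ≈ -0.044444)
h(T, q) = -10 + 16*T - 4*q/45 (h(T, q) = -10 + 2*(8*T - 2*q/45) = -10 + (16*T - 4*q/45) = -10 + 16*T - 4*q/45)
-10752*h(y, 6) = -10752*(-10 + 16*(1/15) - 4/45*6) = -10752*(-10 + 16/15 - 8/15) = -10752*(-142/15) = 508928/5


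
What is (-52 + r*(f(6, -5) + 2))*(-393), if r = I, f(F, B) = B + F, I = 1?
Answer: 19257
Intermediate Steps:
r = 1
(-52 + r*(f(6, -5) + 2))*(-393) = (-52 + 1*((-5 + 6) + 2))*(-393) = (-52 + 1*(1 + 2))*(-393) = (-52 + 1*3)*(-393) = (-52 + 3)*(-393) = -49*(-393) = 19257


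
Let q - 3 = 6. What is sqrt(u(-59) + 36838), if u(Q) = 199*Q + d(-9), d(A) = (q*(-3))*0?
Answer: sqrt(25097) ≈ 158.42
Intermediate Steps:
q = 9 (q = 3 + 6 = 9)
d(A) = 0 (d(A) = (9*(-3))*0 = -27*0 = 0)
u(Q) = 199*Q (u(Q) = 199*Q + 0 = 199*Q)
sqrt(u(-59) + 36838) = sqrt(199*(-59) + 36838) = sqrt(-11741 + 36838) = sqrt(25097)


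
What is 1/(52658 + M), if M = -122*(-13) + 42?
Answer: 1/54286 ≈ 1.8421e-5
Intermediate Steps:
M = 1628 (M = 1586 + 42 = 1628)
1/(52658 + M) = 1/(52658 + 1628) = 1/54286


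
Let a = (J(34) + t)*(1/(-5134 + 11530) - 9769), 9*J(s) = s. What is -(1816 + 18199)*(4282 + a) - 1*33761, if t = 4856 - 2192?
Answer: 15010837601772263/28782 ≈ 5.2154e+11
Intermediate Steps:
J(s) = s/9
t = 2664
a = -750102688615/28782 (a = ((⅑)*34 + 2664)*(1/(-5134 + 11530) - 9769) = (34/9 + 2664)*(1/6396 - 9769) = 24010*(1/6396 - 9769)/9 = (24010/9)*(-62482523/6396) = -750102688615/28782 ≈ -2.6062e+7)
-(1816 + 18199)*(4282 + a) - 1*33761 = -(1816 + 18199)*(4282 - 750102688615/28782) - 1*33761 = -20015*(-749979444091)/28782 - 33761 = -1*(-15010838573481365/28782) - 33761 = 15010838573481365/28782 - 33761 = 15010837601772263/28782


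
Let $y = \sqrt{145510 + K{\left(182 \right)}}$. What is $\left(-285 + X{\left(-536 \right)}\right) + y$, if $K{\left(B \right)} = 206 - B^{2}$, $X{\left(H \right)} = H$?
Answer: $-821 + 4 \sqrt{7037} \approx -485.45$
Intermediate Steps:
$y = 4 \sqrt{7037}$ ($y = \sqrt{145510 + \left(206 - 182^{2}\right)} = \sqrt{145510 + \left(206 - 33124\right)} = \sqrt{145510 - 32918} = \sqrt{112592} = 4 \sqrt{7037} \approx 335.55$)
$\left(-285 + X{\left(-536 \right)}\right) + y = \left(-285 - 536\right) + 4 \sqrt{7037} = -821 + 4 \sqrt{7037}$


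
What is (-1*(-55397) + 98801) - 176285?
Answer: -22087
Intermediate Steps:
(-1*(-55397) + 98801) - 176285 = (55397 + 98801) - 176285 = 154198 - 176285 = -22087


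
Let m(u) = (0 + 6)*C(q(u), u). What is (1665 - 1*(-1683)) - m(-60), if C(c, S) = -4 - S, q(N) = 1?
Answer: 3012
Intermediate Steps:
m(u) = -24 - 6*u (m(u) = (0 + 6)*(-4 - u) = 6*(-4 - u) = -24 - 6*u)
(1665 - 1*(-1683)) - m(-60) = (1665 - 1*(-1683)) - (-24 - 6*(-60)) = (1665 + 1683) - (-24 + 360) = 3348 - 1*336 = 3348 - 336 = 3012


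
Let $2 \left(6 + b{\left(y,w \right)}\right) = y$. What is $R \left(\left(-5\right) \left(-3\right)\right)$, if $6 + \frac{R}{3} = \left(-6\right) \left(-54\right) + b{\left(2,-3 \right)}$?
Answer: $14085$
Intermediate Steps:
$b{\left(y,w \right)} = -6 + \frac{y}{2}$
$R = 939$ ($R = -18 + 3 \left(\left(-6\right) \left(-54\right) + \left(-6 + \frac{1}{2} \cdot 2\right)\right) = -18 + 3 \left(324 + \left(-6 + 1\right)\right) = -18 + 3 \left(324 - 5\right) = -18 + 3 \cdot 319 = -18 + 957 = 939$)
$R \left(\left(-5\right) \left(-3\right)\right) = 939 \left(\left(-5\right) \left(-3\right)\right) = 939 \cdot 15 = 14085$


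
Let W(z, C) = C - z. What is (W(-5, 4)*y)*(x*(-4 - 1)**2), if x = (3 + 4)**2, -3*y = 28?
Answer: -102900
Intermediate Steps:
y = -28/3 (y = -1/3*28 = -28/3 ≈ -9.3333)
x = 49 (x = 7**2 = 49)
(W(-5, 4)*y)*(x*(-4 - 1)**2) = ((4 - 1*(-5))*(-28/3))*(49*(-4 - 1)**2) = ((4 + 5)*(-28/3))*(49*(-5)**2) = (9*(-28/3))*(49*25) = -84*1225 = -102900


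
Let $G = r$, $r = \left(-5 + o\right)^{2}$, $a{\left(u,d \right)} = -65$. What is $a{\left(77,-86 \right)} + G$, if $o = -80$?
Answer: $7160$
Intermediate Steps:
$r = 7225$ ($r = \left(-5 - 80\right)^{2} = \left(-85\right)^{2} = 7225$)
$G = 7225$
$a{\left(77,-86 \right)} + G = -65 + 7225 = 7160$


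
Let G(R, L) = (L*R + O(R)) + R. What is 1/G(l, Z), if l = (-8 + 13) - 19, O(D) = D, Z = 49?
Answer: -1/714 ≈ -0.0014006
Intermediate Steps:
l = -14 (l = 5 - 19 = -14)
G(R, L) = 2*R + L*R (G(R, L) = (L*R + R) + R = (R + L*R) + R = 2*R + L*R)
1/G(l, Z) = 1/(-14*(2 + 49)) = 1/(-14*51) = 1/(-714) = -1/714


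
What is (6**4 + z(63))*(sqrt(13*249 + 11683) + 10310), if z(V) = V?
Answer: 14011290 + 2718*sqrt(3730) ≈ 1.4177e+7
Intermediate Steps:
(6**4 + z(63))*(sqrt(13*249 + 11683) + 10310) = (6**4 + 63)*(sqrt(13*249 + 11683) + 10310) = (1296 + 63)*(sqrt(3237 + 11683) + 10310) = 1359*(sqrt(14920) + 10310) = 1359*(2*sqrt(3730) + 10310) = 1359*(10310 + 2*sqrt(3730)) = 14011290 + 2718*sqrt(3730)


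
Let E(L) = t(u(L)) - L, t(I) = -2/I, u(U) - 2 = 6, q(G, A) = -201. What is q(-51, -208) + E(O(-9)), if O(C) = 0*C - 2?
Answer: -797/4 ≈ -199.25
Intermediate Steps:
O(C) = -2 (O(C) = 0 - 2 = -2)
u(U) = 8 (u(U) = 2 + 6 = 8)
E(L) = -¼ - L (E(L) = -2/8 - L = -2*⅛ - L = -¼ - L)
q(-51, -208) + E(O(-9)) = -201 + (-¼ - 1*(-2)) = -201 + (-¼ + 2) = -201 + 7/4 = -797/4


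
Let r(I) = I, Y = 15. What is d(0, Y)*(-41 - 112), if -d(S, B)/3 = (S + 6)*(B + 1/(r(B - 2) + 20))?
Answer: 455328/11 ≈ 41393.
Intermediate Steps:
d(S, B) = -3*(6 + S)*(B + 1/(18 + B)) (d(S, B) = -3*(S + 6)*(B + 1/((B - 2) + 20)) = -3*(6 + S)*(B + 1/((-2 + B) + 20)) = -3*(6 + S)*(B + 1/(18 + B)))
d(0, Y)*(-41 - 112) = (3*(-6 - 1*0 - 108*15 - 6*15² - 1*0*15² - 18*15*0)/(18 + 15))*(-41 - 112) = (3*(-6 + 0 - 1620 - 6*225 - 1*0*225 + 0)/33)*(-153) = (3*(1/33)*(-6 + 0 - 1620 - 1350 + 0 + 0))*(-153) = (3*(1/33)*(-2976))*(-153) = -2976/11*(-153) = 455328/11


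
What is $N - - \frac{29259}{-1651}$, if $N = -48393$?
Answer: $- \frac{79926102}{1651} \approx -48411.0$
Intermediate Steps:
$N - - \frac{29259}{-1651} = -48393 - - \frac{29259}{-1651} = -48393 - \left(-29259\right) \left(- \frac{1}{1651}\right) = -48393 - \frac{29259}{1651} = - \frac{79926102}{1651}$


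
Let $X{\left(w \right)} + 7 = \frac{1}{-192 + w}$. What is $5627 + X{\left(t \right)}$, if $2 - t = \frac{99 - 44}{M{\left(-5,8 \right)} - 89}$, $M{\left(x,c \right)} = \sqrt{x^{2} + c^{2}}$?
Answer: $\frac{28700610533}{5106875} - \frac{\sqrt{89}}{5106875} \approx 5620.0$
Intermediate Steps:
$M{\left(x,c \right)} = \sqrt{c^{2} + x^{2}}$
$t = 2 - \frac{55}{-89 + \sqrt{89}}$ ($t = 2 - \frac{99 - 44}{\sqrt{8^{2} + \left(-5\right)^{2}} - 89} = 2 - \frac{55}{\sqrt{64 + 25} - 89} = 2 - \frac{55}{\sqrt{89} - 89} = 2 - \frac{55}{-89 + \sqrt{89}} \approx 2.6912$)
$X{\left(w \right)} = -7 + \frac{1}{-192 + w}$
$5627 + X{\left(t \right)} = 5627 + \frac{1345 - 7 \left(\frac{21}{8} + \frac{5 \sqrt{89}}{712}\right)}{-192 + \left(\frac{21}{8} + \frac{5 \sqrt{89}}{712}\right)} = 5627 + \frac{1345 - \left(\frac{147}{8} + \frac{35 \sqrt{89}}{712}\right)}{- \frac{1515}{8} + \frac{5 \sqrt{89}}{712}} = 5627 + \frac{\frac{10613}{8} - \frac{35 \sqrt{89}}{712}}{- \frac{1515}{8} + \frac{5 \sqrt{89}}{712}}$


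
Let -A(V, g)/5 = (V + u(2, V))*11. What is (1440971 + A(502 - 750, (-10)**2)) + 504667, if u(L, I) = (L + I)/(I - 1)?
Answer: 162615564/83 ≈ 1.9592e+6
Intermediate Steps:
u(L, I) = (I + L)/(-1 + I)
A(V, g) = -55*V - 55*(2 + V)/(-1 + V) (A(V, g) = -5*(V + (V + 2)/(-1 + V))*11 = -5*(V + (2 + V)/(-1 + V))*11 = -5*(11*V + 11*(2 + V)/(-1 + V)) = -55*V - 55*(2 + V)/(-1 + V))
(1440971 + A(502 - 750, (-10)**2)) + 504667 = (1440971 + 55*(-2 - (502 - 750)**2)/(-1 + (502 - 750))) + 504667 = (1440971 + 55*(-2 - 1*(-248)**2)/(-1 - 248)) + 504667 = (1440971 + 55*(-2 - 1*61504)/(-249)) + 504667 = (1440971 + 55*(-1/249)*(-2 - 61504)) + 504667 = (1440971 + 55*(-1/249)*(-61506)) + 504667 = (1440971 + 1127610/83) + 504667 = 120728203/83 + 504667 = 162615564/83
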